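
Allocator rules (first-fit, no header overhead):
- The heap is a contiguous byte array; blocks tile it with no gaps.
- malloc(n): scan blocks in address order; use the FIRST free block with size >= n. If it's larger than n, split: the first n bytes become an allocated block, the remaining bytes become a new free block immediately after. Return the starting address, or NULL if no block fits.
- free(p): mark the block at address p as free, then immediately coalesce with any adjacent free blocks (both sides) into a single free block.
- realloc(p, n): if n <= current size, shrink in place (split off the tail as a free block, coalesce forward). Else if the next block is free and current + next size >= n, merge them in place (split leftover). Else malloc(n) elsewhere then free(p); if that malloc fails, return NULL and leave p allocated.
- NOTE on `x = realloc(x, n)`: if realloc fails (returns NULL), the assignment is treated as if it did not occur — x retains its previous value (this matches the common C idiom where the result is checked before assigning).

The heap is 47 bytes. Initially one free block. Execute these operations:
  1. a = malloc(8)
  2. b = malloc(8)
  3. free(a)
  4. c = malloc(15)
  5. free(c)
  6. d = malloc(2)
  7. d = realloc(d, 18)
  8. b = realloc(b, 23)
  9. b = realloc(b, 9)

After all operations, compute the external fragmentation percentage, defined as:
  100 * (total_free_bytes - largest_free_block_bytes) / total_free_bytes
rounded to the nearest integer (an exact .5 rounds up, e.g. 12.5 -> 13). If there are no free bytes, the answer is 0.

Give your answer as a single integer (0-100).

Op 1: a = malloc(8) -> a = 0; heap: [0-7 ALLOC][8-46 FREE]
Op 2: b = malloc(8) -> b = 8; heap: [0-7 ALLOC][8-15 ALLOC][16-46 FREE]
Op 3: free(a) -> (freed a); heap: [0-7 FREE][8-15 ALLOC][16-46 FREE]
Op 4: c = malloc(15) -> c = 16; heap: [0-7 FREE][8-15 ALLOC][16-30 ALLOC][31-46 FREE]
Op 5: free(c) -> (freed c); heap: [0-7 FREE][8-15 ALLOC][16-46 FREE]
Op 6: d = malloc(2) -> d = 0; heap: [0-1 ALLOC][2-7 FREE][8-15 ALLOC][16-46 FREE]
Op 7: d = realloc(d, 18) -> d = 16; heap: [0-7 FREE][8-15 ALLOC][16-33 ALLOC][34-46 FREE]
Op 8: b = realloc(b, 23) -> NULL (b unchanged); heap: [0-7 FREE][8-15 ALLOC][16-33 ALLOC][34-46 FREE]
Op 9: b = realloc(b, 9) -> b = 34; heap: [0-15 FREE][16-33 ALLOC][34-42 ALLOC][43-46 FREE]
Free blocks: [16 4] total_free=20 largest=16 -> 100*(20-16)/20 = 400/20 = 20

Answer: 20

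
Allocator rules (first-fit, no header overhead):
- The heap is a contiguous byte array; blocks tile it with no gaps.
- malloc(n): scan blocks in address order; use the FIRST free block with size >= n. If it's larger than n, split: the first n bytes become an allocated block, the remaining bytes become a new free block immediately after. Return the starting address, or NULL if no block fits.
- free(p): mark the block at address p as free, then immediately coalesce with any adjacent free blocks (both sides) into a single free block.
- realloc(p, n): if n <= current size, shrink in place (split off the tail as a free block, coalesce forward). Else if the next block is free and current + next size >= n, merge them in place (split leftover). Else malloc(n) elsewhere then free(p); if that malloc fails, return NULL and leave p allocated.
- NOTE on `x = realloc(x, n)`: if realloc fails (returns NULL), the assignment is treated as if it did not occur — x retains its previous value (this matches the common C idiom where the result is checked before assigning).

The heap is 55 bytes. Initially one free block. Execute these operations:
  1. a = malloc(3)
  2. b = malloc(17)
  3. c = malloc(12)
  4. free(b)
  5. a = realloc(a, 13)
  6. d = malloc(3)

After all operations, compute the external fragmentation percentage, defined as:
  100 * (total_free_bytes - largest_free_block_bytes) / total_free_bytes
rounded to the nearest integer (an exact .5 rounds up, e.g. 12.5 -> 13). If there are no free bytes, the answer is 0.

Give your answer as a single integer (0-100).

Answer: 15

Derivation:
Op 1: a = malloc(3) -> a = 0; heap: [0-2 ALLOC][3-54 FREE]
Op 2: b = malloc(17) -> b = 3; heap: [0-2 ALLOC][3-19 ALLOC][20-54 FREE]
Op 3: c = malloc(12) -> c = 20; heap: [0-2 ALLOC][3-19 ALLOC][20-31 ALLOC][32-54 FREE]
Op 4: free(b) -> (freed b); heap: [0-2 ALLOC][3-19 FREE][20-31 ALLOC][32-54 FREE]
Op 5: a = realloc(a, 13) -> a = 0; heap: [0-12 ALLOC][13-19 FREE][20-31 ALLOC][32-54 FREE]
Op 6: d = malloc(3) -> d = 13; heap: [0-12 ALLOC][13-15 ALLOC][16-19 FREE][20-31 ALLOC][32-54 FREE]
Free blocks: [4 23] total_free=27 largest=23 -> 100*(27-23)/27 = 400/27 ≈ 14.815 -> rounds to 15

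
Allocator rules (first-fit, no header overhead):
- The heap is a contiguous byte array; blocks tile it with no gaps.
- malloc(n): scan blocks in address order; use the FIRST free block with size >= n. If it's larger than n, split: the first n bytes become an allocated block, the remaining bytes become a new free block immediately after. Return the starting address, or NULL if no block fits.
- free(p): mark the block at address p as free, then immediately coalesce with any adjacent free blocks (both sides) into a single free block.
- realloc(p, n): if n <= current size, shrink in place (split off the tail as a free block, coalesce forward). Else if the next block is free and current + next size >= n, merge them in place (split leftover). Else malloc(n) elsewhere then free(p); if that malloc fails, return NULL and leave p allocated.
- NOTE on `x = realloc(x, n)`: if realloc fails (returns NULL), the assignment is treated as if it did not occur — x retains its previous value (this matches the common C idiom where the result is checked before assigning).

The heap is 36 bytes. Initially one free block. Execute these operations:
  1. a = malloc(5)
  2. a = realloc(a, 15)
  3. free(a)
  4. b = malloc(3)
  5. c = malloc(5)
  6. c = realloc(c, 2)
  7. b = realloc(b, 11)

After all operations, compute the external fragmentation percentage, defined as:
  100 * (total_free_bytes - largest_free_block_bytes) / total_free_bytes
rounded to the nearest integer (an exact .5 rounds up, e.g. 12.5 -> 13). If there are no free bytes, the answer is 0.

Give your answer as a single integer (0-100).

Answer: 13

Derivation:
Op 1: a = malloc(5) -> a = 0; heap: [0-4 ALLOC][5-35 FREE]
Op 2: a = realloc(a, 15) -> a = 0; heap: [0-14 ALLOC][15-35 FREE]
Op 3: free(a) -> (freed a); heap: [0-35 FREE]
Op 4: b = malloc(3) -> b = 0; heap: [0-2 ALLOC][3-35 FREE]
Op 5: c = malloc(5) -> c = 3; heap: [0-2 ALLOC][3-7 ALLOC][8-35 FREE]
Op 6: c = realloc(c, 2) -> c = 3; heap: [0-2 ALLOC][3-4 ALLOC][5-35 FREE]
Op 7: b = realloc(b, 11) -> b = 5; heap: [0-2 FREE][3-4 ALLOC][5-15 ALLOC][16-35 FREE]
Free blocks: [3 20] total_free=23 largest=20 -> 100*(23-20)/23 = 300/23 ≈ 13.043 -> rounds to 13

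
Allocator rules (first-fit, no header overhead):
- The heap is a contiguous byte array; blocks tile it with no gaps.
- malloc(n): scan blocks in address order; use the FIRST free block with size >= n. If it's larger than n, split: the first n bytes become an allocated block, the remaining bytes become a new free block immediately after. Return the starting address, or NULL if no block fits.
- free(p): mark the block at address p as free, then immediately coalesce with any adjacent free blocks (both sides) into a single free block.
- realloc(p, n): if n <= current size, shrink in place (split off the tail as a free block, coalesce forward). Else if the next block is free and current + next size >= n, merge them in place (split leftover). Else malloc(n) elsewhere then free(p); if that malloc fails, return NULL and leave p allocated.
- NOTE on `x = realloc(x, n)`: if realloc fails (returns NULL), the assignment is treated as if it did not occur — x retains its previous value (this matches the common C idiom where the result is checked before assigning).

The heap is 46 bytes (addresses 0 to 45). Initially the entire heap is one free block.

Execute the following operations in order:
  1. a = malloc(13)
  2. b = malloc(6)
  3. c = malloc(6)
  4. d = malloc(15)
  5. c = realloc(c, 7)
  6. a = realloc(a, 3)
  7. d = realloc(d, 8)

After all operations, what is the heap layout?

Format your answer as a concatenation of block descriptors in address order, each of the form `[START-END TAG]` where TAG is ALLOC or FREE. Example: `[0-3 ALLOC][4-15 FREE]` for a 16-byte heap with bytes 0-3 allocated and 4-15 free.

Answer: [0-2 ALLOC][3-12 FREE][13-18 ALLOC][19-24 ALLOC][25-32 ALLOC][33-45 FREE]

Derivation:
Op 1: a = malloc(13) -> a = 0; heap: [0-12 ALLOC][13-45 FREE]
Op 2: b = malloc(6) -> b = 13; heap: [0-12 ALLOC][13-18 ALLOC][19-45 FREE]
Op 3: c = malloc(6) -> c = 19; heap: [0-12 ALLOC][13-18 ALLOC][19-24 ALLOC][25-45 FREE]
Op 4: d = malloc(15) -> d = 25; heap: [0-12 ALLOC][13-18 ALLOC][19-24 ALLOC][25-39 ALLOC][40-45 FREE]
Op 5: c = realloc(c, 7) -> NULL (c unchanged); heap: [0-12 ALLOC][13-18 ALLOC][19-24 ALLOC][25-39 ALLOC][40-45 FREE]
Op 6: a = realloc(a, 3) -> a = 0; heap: [0-2 ALLOC][3-12 FREE][13-18 ALLOC][19-24 ALLOC][25-39 ALLOC][40-45 FREE]
Op 7: d = realloc(d, 8) -> d = 25; heap: [0-2 ALLOC][3-12 FREE][13-18 ALLOC][19-24 ALLOC][25-32 ALLOC][33-45 FREE]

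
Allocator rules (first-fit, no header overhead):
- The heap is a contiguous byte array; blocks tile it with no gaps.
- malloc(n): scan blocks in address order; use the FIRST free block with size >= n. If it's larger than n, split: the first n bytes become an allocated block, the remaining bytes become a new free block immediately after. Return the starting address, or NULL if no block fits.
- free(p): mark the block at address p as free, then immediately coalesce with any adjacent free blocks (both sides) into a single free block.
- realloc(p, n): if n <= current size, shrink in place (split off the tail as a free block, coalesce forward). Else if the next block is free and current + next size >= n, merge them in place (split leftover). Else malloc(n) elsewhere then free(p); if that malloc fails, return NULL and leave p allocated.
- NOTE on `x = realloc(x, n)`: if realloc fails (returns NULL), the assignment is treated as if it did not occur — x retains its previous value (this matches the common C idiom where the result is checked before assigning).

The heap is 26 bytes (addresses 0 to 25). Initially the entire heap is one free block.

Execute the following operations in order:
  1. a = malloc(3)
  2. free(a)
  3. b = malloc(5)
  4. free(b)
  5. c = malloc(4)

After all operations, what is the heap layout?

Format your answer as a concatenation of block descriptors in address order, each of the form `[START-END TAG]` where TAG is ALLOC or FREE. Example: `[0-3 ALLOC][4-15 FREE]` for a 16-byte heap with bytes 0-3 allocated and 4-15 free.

Op 1: a = malloc(3) -> a = 0; heap: [0-2 ALLOC][3-25 FREE]
Op 2: free(a) -> (freed a); heap: [0-25 FREE]
Op 3: b = malloc(5) -> b = 0; heap: [0-4 ALLOC][5-25 FREE]
Op 4: free(b) -> (freed b); heap: [0-25 FREE]
Op 5: c = malloc(4) -> c = 0; heap: [0-3 ALLOC][4-25 FREE]

Answer: [0-3 ALLOC][4-25 FREE]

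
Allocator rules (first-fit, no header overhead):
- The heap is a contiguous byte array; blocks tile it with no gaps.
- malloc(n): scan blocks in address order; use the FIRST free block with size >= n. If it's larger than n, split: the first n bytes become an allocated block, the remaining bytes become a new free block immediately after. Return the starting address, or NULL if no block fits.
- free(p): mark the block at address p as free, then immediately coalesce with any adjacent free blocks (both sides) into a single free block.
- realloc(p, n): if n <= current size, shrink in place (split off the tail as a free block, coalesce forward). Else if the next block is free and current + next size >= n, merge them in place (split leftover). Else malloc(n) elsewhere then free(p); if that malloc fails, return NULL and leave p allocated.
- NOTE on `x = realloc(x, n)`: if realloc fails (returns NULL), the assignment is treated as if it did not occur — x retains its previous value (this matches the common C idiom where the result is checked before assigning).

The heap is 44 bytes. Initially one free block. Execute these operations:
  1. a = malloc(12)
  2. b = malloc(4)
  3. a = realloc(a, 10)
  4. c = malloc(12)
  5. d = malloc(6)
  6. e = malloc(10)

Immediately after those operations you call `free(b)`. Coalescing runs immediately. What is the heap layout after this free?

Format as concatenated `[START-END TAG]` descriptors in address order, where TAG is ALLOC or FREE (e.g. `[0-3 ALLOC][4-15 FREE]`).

Op 1: a = malloc(12) -> a = 0; heap: [0-11 ALLOC][12-43 FREE]
Op 2: b = malloc(4) -> b = 12; heap: [0-11 ALLOC][12-15 ALLOC][16-43 FREE]
Op 3: a = realloc(a, 10) -> a = 0; heap: [0-9 ALLOC][10-11 FREE][12-15 ALLOC][16-43 FREE]
Op 4: c = malloc(12) -> c = 16; heap: [0-9 ALLOC][10-11 FREE][12-15 ALLOC][16-27 ALLOC][28-43 FREE]
Op 5: d = malloc(6) -> d = 28; heap: [0-9 ALLOC][10-11 FREE][12-15 ALLOC][16-27 ALLOC][28-33 ALLOC][34-43 FREE]
Op 6: e = malloc(10) -> e = 34; heap: [0-9 ALLOC][10-11 FREE][12-15 ALLOC][16-27 ALLOC][28-33 ALLOC][34-43 ALLOC]
free(b): b = 12 -> block [12-15 ALLOC]; mark free, coalesce with adjacent free neighbors -> [0-9 ALLOC][10-15 FREE][16-27 ALLOC][28-33 ALLOC][34-43 ALLOC]

Answer: [0-9 ALLOC][10-15 FREE][16-27 ALLOC][28-33 ALLOC][34-43 ALLOC]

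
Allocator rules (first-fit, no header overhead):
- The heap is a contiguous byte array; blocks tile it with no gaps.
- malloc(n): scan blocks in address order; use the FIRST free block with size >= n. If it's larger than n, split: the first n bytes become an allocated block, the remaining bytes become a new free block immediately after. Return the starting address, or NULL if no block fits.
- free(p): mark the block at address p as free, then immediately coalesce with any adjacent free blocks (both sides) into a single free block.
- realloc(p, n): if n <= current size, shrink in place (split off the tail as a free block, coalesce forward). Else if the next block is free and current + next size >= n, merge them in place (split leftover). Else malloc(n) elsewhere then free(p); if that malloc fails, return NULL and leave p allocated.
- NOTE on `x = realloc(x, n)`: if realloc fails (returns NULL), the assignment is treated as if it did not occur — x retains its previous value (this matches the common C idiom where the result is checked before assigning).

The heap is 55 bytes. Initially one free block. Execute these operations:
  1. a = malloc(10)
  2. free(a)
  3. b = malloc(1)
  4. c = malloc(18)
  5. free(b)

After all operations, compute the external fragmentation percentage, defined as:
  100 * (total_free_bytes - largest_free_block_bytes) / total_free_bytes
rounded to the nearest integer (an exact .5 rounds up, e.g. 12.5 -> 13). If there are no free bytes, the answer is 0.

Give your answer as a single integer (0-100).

Op 1: a = malloc(10) -> a = 0; heap: [0-9 ALLOC][10-54 FREE]
Op 2: free(a) -> (freed a); heap: [0-54 FREE]
Op 3: b = malloc(1) -> b = 0; heap: [0-0 ALLOC][1-54 FREE]
Op 4: c = malloc(18) -> c = 1; heap: [0-0 ALLOC][1-18 ALLOC][19-54 FREE]
Op 5: free(b) -> (freed b); heap: [0-0 FREE][1-18 ALLOC][19-54 FREE]
Free blocks: [1 36] total_free=37 largest=36 -> 100*(37-36)/37 = 100/37 ≈ 2.703 -> rounds to 3

Answer: 3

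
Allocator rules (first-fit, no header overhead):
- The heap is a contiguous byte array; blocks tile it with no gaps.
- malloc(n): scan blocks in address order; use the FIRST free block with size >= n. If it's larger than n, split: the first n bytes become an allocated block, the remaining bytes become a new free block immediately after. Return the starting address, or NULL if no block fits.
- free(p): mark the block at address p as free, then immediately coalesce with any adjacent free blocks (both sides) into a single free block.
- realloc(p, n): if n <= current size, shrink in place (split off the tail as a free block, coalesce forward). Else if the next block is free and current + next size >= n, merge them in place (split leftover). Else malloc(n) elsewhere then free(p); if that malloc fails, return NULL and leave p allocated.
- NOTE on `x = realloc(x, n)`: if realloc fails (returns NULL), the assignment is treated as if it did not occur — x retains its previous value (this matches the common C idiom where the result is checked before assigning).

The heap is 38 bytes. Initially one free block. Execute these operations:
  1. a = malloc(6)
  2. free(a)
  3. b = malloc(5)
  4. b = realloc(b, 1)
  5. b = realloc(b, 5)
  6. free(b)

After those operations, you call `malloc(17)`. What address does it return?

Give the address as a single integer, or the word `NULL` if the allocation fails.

Answer: 0

Derivation:
Op 1: a = malloc(6) -> a = 0; heap: [0-5 ALLOC][6-37 FREE]
Op 2: free(a) -> (freed a); heap: [0-37 FREE]
Op 3: b = malloc(5) -> b = 0; heap: [0-4 ALLOC][5-37 FREE]
Op 4: b = realloc(b, 1) -> b = 0; heap: [0-0 ALLOC][1-37 FREE]
Op 5: b = realloc(b, 5) -> b = 0; heap: [0-4 ALLOC][5-37 FREE]
Op 6: free(b) -> (freed b); heap: [0-37 FREE]
malloc(17): first-fit scan over [0-37 FREE] -> 0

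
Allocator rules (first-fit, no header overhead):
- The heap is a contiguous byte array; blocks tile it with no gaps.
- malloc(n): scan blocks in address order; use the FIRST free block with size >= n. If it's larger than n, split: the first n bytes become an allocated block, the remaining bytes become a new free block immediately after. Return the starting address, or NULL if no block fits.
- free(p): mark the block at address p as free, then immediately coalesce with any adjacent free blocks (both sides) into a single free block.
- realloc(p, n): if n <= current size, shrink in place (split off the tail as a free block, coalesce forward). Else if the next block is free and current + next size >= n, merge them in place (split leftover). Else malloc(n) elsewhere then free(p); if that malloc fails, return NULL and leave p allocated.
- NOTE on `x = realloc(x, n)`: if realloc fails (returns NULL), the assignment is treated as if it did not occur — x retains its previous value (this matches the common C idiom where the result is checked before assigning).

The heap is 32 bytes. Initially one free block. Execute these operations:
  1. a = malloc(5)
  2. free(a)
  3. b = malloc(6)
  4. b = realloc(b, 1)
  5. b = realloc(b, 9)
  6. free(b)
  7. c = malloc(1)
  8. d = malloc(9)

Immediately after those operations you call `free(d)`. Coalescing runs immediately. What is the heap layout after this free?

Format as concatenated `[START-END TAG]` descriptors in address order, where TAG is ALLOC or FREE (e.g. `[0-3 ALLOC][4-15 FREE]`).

Answer: [0-0 ALLOC][1-31 FREE]

Derivation:
Op 1: a = malloc(5) -> a = 0; heap: [0-4 ALLOC][5-31 FREE]
Op 2: free(a) -> (freed a); heap: [0-31 FREE]
Op 3: b = malloc(6) -> b = 0; heap: [0-5 ALLOC][6-31 FREE]
Op 4: b = realloc(b, 1) -> b = 0; heap: [0-0 ALLOC][1-31 FREE]
Op 5: b = realloc(b, 9) -> b = 0; heap: [0-8 ALLOC][9-31 FREE]
Op 6: free(b) -> (freed b); heap: [0-31 FREE]
Op 7: c = malloc(1) -> c = 0; heap: [0-0 ALLOC][1-31 FREE]
Op 8: d = malloc(9) -> d = 1; heap: [0-0 ALLOC][1-9 ALLOC][10-31 FREE]
free(d): d = 1 -> block [1-9 ALLOC]; mark free, coalesce with adjacent free neighbors -> [0-0 ALLOC][1-31 FREE]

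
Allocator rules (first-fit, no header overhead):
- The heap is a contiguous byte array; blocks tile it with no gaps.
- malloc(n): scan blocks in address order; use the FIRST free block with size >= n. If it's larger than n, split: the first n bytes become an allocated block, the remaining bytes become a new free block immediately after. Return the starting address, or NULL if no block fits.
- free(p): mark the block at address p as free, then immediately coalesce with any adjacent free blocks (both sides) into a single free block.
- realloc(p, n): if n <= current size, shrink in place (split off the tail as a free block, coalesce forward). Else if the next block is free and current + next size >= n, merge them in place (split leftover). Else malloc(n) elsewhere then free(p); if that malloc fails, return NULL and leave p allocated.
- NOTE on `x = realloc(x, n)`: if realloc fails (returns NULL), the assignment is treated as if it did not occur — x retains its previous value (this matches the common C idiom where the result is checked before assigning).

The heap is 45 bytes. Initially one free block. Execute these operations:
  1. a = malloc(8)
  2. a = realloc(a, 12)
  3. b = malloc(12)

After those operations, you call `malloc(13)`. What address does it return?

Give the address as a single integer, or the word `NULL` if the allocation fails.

Answer: 24

Derivation:
Op 1: a = malloc(8) -> a = 0; heap: [0-7 ALLOC][8-44 FREE]
Op 2: a = realloc(a, 12) -> a = 0; heap: [0-11 ALLOC][12-44 FREE]
Op 3: b = malloc(12) -> b = 12; heap: [0-11 ALLOC][12-23 ALLOC][24-44 FREE]
malloc(13): first-fit scan over [0-11 ALLOC][12-23 ALLOC][24-44 FREE] -> 24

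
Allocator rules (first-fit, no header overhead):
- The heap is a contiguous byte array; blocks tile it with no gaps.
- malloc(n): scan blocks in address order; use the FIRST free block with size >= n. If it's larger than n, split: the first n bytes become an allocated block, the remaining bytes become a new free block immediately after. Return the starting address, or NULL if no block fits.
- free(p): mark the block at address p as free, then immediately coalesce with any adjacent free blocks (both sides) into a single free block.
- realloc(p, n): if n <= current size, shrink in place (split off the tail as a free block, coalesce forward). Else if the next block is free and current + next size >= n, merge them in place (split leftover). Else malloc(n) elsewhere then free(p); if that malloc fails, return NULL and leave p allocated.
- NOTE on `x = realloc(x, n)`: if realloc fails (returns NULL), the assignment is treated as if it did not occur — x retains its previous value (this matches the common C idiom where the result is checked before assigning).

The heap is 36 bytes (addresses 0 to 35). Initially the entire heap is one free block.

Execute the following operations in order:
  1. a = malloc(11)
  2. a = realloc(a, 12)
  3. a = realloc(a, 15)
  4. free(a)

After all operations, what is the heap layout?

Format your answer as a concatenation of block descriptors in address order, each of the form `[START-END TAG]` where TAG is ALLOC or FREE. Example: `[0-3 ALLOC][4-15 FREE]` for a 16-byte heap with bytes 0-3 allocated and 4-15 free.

Answer: [0-35 FREE]

Derivation:
Op 1: a = malloc(11) -> a = 0; heap: [0-10 ALLOC][11-35 FREE]
Op 2: a = realloc(a, 12) -> a = 0; heap: [0-11 ALLOC][12-35 FREE]
Op 3: a = realloc(a, 15) -> a = 0; heap: [0-14 ALLOC][15-35 FREE]
Op 4: free(a) -> (freed a); heap: [0-35 FREE]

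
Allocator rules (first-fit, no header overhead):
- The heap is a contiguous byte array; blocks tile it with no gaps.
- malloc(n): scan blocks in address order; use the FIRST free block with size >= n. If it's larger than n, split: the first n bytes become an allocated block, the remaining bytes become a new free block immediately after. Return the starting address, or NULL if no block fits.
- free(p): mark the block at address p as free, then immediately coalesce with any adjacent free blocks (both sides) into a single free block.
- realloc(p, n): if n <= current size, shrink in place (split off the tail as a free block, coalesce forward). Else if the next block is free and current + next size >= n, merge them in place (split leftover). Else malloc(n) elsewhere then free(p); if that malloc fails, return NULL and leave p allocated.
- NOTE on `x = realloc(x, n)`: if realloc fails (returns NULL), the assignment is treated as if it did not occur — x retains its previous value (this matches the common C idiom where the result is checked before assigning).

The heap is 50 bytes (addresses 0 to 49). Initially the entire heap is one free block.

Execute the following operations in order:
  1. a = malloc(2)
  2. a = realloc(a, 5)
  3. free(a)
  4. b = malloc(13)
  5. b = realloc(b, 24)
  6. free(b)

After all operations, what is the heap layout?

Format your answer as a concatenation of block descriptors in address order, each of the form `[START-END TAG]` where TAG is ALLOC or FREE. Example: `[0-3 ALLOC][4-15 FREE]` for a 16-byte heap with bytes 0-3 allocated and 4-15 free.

Op 1: a = malloc(2) -> a = 0; heap: [0-1 ALLOC][2-49 FREE]
Op 2: a = realloc(a, 5) -> a = 0; heap: [0-4 ALLOC][5-49 FREE]
Op 3: free(a) -> (freed a); heap: [0-49 FREE]
Op 4: b = malloc(13) -> b = 0; heap: [0-12 ALLOC][13-49 FREE]
Op 5: b = realloc(b, 24) -> b = 0; heap: [0-23 ALLOC][24-49 FREE]
Op 6: free(b) -> (freed b); heap: [0-49 FREE]

Answer: [0-49 FREE]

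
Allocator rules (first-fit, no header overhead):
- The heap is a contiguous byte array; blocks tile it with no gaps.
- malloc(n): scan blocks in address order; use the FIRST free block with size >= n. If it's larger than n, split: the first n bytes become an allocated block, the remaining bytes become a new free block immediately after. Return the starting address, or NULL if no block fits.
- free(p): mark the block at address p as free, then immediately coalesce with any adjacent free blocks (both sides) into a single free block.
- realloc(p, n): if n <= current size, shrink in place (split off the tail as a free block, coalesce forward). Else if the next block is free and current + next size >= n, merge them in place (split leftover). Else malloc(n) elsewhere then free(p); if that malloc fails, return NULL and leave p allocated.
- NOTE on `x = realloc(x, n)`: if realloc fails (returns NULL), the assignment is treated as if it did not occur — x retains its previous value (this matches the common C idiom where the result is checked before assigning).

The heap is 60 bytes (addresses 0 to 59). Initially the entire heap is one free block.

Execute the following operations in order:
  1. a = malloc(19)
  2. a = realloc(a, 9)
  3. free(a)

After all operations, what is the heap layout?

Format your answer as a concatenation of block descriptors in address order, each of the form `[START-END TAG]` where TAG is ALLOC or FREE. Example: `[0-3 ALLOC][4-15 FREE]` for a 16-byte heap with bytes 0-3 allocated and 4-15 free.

Op 1: a = malloc(19) -> a = 0; heap: [0-18 ALLOC][19-59 FREE]
Op 2: a = realloc(a, 9) -> a = 0; heap: [0-8 ALLOC][9-59 FREE]
Op 3: free(a) -> (freed a); heap: [0-59 FREE]

Answer: [0-59 FREE]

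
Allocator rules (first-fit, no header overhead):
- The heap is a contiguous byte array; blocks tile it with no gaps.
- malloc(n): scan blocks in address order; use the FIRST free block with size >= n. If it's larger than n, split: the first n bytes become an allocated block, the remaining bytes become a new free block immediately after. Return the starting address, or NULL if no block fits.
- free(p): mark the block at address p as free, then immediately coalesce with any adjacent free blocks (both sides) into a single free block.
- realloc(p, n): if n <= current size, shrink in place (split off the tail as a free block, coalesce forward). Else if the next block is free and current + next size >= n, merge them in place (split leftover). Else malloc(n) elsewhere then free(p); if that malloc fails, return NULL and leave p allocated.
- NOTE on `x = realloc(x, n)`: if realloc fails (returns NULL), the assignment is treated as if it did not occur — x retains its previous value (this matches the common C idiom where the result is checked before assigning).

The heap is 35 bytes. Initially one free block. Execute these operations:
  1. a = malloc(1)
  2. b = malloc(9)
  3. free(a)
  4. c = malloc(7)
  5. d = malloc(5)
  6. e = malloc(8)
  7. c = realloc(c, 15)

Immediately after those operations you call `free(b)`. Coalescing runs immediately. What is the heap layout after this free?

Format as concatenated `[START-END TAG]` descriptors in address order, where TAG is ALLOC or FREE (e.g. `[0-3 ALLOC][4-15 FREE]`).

Op 1: a = malloc(1) -> a = 0; heap: [0-0 ALLOC][1-34 FREE]
Op 2: b = malloc(9) -> b = 1; heap: [0-0 ALLOC][1-9 ALLOC][10-34 FREE]
Op 3: free(a) -> (freed a); heap: [0-0 FREE][1-9 ALLOC][10-34 FREE]
Op 4: c = malloc(7) -> c = 10; heap: [0-0 FREE][1-9 ALLOC][10-16 ALLOC][17-34 FREE]
Op 5: d = malloc(5) -> d = 17; heap: [0-0 FREE][1-9 ALLOC][10-16 ALLOC][17-21 ALLOC][22-34 FREE]
Op 6: e = malloc(8) -> e = 22; heap: [0-0 FREE][1-9 ALLOC][10-16 ALLOC][17-21 ALLOC][22-29 ALLOC][30-34 FREE]
Op 7: c = realloc(c, 15) -> NULL (c unchanged); heap: [0-0 FREE][1-9 ALLOC][10-16 ALLOC][17-21 ALLOC][22-29 ALLOC][30-34 FREE]
free(b): b = 1 -> block [1-9 ALLOC]; mark free, coalesce with adjacent free neighbors -> [0-9 FREE][10-16 ALLOC][17-21 ALLOC][22-29 ALLOC][30-34 FREE]

Answer: [0-9 FREE][10-16 ALLOC][17-21 ALLOC][22-29 ALLOC][30-34 FREE]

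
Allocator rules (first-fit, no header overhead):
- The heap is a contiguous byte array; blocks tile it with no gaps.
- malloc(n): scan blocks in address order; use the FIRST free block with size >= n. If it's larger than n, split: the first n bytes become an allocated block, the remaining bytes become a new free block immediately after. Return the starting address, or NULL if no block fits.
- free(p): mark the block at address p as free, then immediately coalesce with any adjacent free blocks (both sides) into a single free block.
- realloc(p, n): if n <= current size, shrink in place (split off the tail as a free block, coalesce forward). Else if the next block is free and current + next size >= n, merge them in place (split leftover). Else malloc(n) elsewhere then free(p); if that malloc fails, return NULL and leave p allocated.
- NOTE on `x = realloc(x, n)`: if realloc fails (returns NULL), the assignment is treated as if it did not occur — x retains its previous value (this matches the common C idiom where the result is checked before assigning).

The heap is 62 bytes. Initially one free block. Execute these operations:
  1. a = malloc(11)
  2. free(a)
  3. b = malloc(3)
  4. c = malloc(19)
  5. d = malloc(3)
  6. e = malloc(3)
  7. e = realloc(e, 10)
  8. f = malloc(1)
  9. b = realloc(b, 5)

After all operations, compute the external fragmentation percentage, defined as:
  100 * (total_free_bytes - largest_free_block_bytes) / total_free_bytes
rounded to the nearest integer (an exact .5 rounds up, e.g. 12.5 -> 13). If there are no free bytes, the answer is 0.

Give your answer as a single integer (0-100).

Op 1: a = malloc(11) -> a = 0; heap: [0-10 ALLOC][11-61 FREE]
Op 2: free(a) -> (freed a); heap: [0-61 FREE]
Op 3: b = malloc(3) -> b = 0; heap: [0-2 ALLOC][3-61 FREE]
Op 4: c = malloc(19) -> c = 3; heap: [0-2 ALLOC][3-21 ALLOC][22-61 FREE]
Op 5: d = malloc(3) -> d = 22; heap: [0-2 ALLOC][3-21 ALLOC][22-24 ALLOC][25-61 FREE]
Op 6: e = malloc(3) -> e = 25; heap: [0-2 ALLOC][3-21 ALLOC][22-24 ALLOC][25-27 ALLOC][28-61 FREE]
Op 7: e = realloc(e, 10) -> e = 25; heap: [0-2 ALLOC][3-21 ALLOC][22-24 ALLOC][25-34 ALLOC][35-61 FREE]
Op 8: f = malloc(1) -> f = 35; heap: [0-2 ALLOC][3-21 ALLOC][22-24 ALLOC][25-34 ALLOC][35-35 ALLOC][36-61 FREE]
Op 9: b = realloc(b, 5) -> b = 36; heap: [0-2 FREE][3-21 ALLOC][22-24 ALLOC][25-34 ALLOC][35-35 ALLOC][36-40 ALLOC][41-61 FREE]
Free blocks: [3 21] total_free=24 largest=21 -> 100*(24-21)/24 = 300/24 = 12.5 -> rounds to 13

Answer: 13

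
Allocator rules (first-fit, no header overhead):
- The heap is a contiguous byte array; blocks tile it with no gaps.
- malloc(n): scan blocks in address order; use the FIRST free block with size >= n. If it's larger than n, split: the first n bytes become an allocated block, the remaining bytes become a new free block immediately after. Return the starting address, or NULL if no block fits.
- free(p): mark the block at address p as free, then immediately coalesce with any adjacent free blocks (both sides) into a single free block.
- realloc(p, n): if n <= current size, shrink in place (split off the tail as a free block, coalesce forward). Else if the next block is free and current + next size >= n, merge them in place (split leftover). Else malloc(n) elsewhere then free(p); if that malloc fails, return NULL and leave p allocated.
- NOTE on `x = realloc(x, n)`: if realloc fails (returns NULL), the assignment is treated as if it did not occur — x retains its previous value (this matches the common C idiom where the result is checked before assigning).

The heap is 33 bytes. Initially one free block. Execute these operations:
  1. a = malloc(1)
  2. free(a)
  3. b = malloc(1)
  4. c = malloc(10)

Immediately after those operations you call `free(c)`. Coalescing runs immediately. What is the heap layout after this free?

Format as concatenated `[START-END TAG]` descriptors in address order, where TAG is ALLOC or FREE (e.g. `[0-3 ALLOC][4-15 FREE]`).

Answer: [0-0 ALLOC][1-32 FREE]

Derivation:
Op 1: a = malloc(1) -> a = 0; heap: [0-0 ALLOC][1-32 FREE]
Op 2: free(a) -> (freed a); heap: [0-32 FREE]
Op 3: b = malloc(1) -> b = 0; heap: [0-0 ALLOC][1-32 FREE]
Op 4: c = malloc(10) -> c = 1; heap: [0-0 ALLOC][1-10 ALLOC][11-32 FREE]
free(c): c = 1 -> block [1-10 ALLOC]; mark free, coalesce with adjacent free neighbors -> [0-0 ALLOC][1-32 FREE]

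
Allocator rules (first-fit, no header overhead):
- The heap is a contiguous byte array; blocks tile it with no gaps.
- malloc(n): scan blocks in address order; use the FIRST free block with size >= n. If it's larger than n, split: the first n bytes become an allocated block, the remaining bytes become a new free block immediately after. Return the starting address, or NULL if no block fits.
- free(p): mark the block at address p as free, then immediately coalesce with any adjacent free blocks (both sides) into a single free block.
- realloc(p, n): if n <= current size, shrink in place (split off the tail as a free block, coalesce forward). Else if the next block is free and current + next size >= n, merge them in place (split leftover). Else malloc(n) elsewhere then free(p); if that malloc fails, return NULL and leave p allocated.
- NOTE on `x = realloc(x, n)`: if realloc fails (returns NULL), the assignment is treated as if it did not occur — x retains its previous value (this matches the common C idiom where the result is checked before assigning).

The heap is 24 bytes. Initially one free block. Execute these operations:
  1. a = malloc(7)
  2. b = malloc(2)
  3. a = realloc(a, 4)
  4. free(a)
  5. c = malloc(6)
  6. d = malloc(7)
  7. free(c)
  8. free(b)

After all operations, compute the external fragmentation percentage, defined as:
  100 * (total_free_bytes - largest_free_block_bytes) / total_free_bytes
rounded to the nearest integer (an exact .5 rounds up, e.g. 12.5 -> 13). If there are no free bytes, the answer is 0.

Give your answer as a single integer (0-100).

Op 1: a = malloc(7) -> a = 0; heap: [0-6 ALLOC][7-23 FREE]
Op 2: b = malloc(2) -> b = 7; heap: [0-6 ALLOC][7-8 ALLOC][9-23 FREE]
Op 3: a = realloc(a, 4) -> a = 0; heap: [0-3 ALLOC][4-6 FREE][7-8 ALLOC][9-23 FREE]
Op 4: free(a) -> (freed a); heap: [0-6 FREE][7-8 ALLOC][9-23 FREE]
Op 5: c = malloc(6) -> c = 0; heap: [0-5 ALLOC][6-6 FREE][7-8 ALLOC][9-23 FREE]
Op 6: d = malloc(7) -> d = 9; heap: [0-5 ALLOC][6-6 FREE][7-8 ALLOC][9-15 ALLOC][16-23 FREE]
Op 7: free(c) -> (freed c); heap: [0-6 FREE][7-8 ALLOC][9-15 ALLOC][16-23 FREE]
Op 8: free(b) -> (freed b); heap: [0-8 FREE][9-15 ALLOC][16-23 FREE]
Free blocks: [9 8] total_free=17 largest=9 -> 100*(17-9)/17 = 800/17 ≈ 47.059 -> rounds to 47

Answer: 47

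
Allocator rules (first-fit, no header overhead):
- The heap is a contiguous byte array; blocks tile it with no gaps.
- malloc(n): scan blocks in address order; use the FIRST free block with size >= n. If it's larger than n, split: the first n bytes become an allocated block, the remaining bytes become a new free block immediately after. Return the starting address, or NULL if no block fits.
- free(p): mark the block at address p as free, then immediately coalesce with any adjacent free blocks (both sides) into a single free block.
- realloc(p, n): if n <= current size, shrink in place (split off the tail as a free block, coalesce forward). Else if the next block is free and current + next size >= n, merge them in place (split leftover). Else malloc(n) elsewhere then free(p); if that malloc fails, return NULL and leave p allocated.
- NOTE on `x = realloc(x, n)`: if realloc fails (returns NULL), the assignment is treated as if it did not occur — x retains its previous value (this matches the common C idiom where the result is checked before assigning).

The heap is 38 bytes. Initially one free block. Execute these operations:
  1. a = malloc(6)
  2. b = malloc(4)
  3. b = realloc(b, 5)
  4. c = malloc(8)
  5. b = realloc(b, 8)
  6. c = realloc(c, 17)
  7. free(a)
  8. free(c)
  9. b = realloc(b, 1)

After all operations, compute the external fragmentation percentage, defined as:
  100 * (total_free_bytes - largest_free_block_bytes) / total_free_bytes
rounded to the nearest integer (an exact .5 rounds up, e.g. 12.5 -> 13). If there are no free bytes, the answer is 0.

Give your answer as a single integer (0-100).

Op 1: a = malloc(6) -> a = 0; heap: [0-5 ALLOC][6-37 FREE]
Op 2: b = malloc(4) -> b = 6; heap: [0-5 ALLOC][6-9 ALLOC][10-37 FREE]
Op 3: b = realloc(b, 5) -> b = 6; heap: [0-5 ALLOC][6-10 ALLOC][11-37 FREE]
Op 4: c = malloc(8) -> c = 11; heap: [0-5 ALLOC][6-10 ALLOC][11-18 ALLOC][19-37 FREE]
Op 5: b = realloc(b, 8) -> b = 19; heap: [0-5 ALLOC][6-10 FREE][11-18 ALLOC][19-26 ALLOC][27-37 FREE]
Op 6: c = realloc(c, 17) -> NULL (c unchanged); heap: [0-5 ALLOC][6-10 FREE][11-18 ALLOC][19-26 ALLOC][27-37 FREE]
Op 7: free(a) -> (freed a); heap: [0-10 FREE][11-18 ALLOC][19-26 ALLOC][27-37 FREE]
Op 8: free(c) -> (freed c); heap: [0-18 FREE][19-26 ALLOC][27-37 FREE]
Op 9: b = realloc(b, 1) -> b = 19; heap: [0-18 FREE][19-19 ALLOC][20-37 FREE]
Free blocks: [19 18] total_free=37 largest=19 -> 100*(37-19)/37 = 1800/37 ≈ 48.649 -> rounds to 49

Answer: 49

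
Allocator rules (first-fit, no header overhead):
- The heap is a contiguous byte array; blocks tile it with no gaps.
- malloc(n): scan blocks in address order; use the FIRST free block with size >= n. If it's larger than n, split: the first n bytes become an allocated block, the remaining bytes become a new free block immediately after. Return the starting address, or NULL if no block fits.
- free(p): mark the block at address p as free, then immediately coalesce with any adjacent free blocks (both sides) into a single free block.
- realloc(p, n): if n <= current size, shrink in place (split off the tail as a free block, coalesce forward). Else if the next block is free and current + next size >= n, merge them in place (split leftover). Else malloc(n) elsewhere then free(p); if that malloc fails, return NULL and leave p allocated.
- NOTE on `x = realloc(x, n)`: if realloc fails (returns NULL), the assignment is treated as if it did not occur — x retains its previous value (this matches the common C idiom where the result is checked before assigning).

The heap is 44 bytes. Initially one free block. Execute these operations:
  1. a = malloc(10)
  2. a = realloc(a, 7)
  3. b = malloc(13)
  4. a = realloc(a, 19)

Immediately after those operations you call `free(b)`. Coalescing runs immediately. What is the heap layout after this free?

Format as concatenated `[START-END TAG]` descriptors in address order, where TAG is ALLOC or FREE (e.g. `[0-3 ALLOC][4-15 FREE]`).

Op 1: a = malloc(10) -> a = 0; heap: [0-9 ALLOC][10-43 FREE]
Op 2: a = realloc(a, 7) -> a = 0; heap: [0-6 ALLOC][7-43 FREE]
Op 3: b = malloc(13) -> b = 7; heap: [0-6 ALLOC][7-19 ALLOC][20-43 FREE]
Op 4: a = realloc(a, 19) -> a = 20; heap: [0-6 FREE][7-19 ALLOC][20-38 ALLOC][39-43 FREE]
free(b): b = 7 -> block [7-19 ALLOC]; mark free, coalesce with adjacent free neighbors -> [0-19 FREE][20-38 ALLOC][39-43 FREE]

Answer: [0-19 FREE][20-38 ALLOC][39-43 FREE]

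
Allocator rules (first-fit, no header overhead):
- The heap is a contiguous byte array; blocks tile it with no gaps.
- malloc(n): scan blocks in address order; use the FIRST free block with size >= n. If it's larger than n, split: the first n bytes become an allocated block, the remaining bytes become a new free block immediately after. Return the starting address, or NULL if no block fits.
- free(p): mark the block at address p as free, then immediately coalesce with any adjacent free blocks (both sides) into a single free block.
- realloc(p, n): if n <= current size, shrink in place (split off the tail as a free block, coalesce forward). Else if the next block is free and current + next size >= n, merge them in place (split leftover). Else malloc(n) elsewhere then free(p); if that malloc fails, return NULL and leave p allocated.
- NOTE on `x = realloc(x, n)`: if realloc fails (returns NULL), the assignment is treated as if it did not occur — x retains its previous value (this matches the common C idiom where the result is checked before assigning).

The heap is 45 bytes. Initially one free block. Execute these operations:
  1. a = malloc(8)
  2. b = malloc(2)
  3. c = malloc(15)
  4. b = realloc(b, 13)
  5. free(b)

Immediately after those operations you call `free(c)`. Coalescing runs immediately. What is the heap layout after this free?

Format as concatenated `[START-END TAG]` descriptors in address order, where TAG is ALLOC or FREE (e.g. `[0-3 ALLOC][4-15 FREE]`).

Answer: [0-7 ALLOC][8-44 FREE]

Derivation:
Op 1: a = malloc(8) -> a = 0; heap: [0-7 ALLOC][8-44 FREE]
Op 2: b = malloc(2) -> b = 8; heap: [0-7 ALLOC][8-9 ALLOC][10-44 FREE]
Op 3: c = malloc(15) -> c = 10; heap: [0-7 ALLOC][8-9 ALLOC][10-24 ALLOC][25-44 FREE]
Op 4: b = realloc(b, 13) -> b = 25; heap: [0-7 ALLOC][8-9 FREE][10-24 ALLOC][25-37 ALLOC][38-44 FREE]
Op 5: free(b) -> (freed b); heap: [0-7 ALLOC][8-9 FREE][10-24 ALLOC][25-44 FREE]
free(c): c = 10 -> block [10-24 ALLOC]; mark free, coalesce with adjacent free neighbors -> [0-7 ALLOC][8-44 FREE]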